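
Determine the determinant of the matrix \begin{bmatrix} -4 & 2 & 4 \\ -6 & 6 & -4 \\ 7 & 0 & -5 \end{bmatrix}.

The determinant is -164.

Expand along row 3:
  + 7 · |2 4; 6 -4| = 7·(-8 − 24) = -224
  + (-5) · |-4 2; -6 6| = (-5)·(-24 − (-12)) = 60
Sum: (-224) + (60) = -164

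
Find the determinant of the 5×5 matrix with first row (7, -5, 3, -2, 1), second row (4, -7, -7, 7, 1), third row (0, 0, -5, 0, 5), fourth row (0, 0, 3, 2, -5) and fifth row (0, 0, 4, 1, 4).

The matrix is block upper-triangular with a 2×2 block and a 3×3 block on the diagonal, so its determinant equals the product of the determinants of the diagonal blocks.
det of the 2×2 block = -29
det of the 3×3 block = -90
det = (-29)·(-90) = 2610

2610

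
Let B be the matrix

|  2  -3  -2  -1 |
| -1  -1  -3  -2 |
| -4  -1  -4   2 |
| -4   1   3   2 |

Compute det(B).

165

Expand along row 1:
  + (2) · M_11   where M_11 = det([-1 -3 -2; -1 -4 2; 1 3 2]) = 0
  − (-3) · M_12   where M_12 = det([-1 -3 -2; -4 -4 2; -4 3 2]) = 70
  + (-2) · M_13   where M_13 = det([-1 -1 -2; -4 -1 2; -4 1 2]) = 20
  − (-1) · M_14   where M_14 = det([-1 -1 -3; -4 -1 -4; -4 1 3]) = -5
det = (+1)·(2)·(0) + (-1)·(-3)·(70) + (+1)·(-2)·(20) + (-1)·(-1)·(-5) = 165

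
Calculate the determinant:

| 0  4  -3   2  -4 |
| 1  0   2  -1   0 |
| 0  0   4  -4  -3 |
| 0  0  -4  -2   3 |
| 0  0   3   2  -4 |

The matrix is block upper-triangular with a 2×2 block and a 3×3 block on the diagonal, so its determinant equals the product of the determinants of the diagonal blocks.
det of the 2×2 block = -4
det of the 3×3 block = 42
det = (-4)·(42) = -168

The determinant is -168.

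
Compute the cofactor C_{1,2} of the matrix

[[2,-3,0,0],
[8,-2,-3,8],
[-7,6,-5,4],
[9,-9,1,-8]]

The cofactor is -652.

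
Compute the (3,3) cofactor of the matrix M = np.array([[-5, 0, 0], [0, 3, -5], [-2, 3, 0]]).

Delete row 3 and column 3; the remaining 2×2 submatrix is [-5 0; 0 3].
Its determinant is (-5)·3 − 0·0 = -15.
The cofactor carries sign (−1)^(3+3) = +1, so C_{3,3} = +(-15) = -15.

-15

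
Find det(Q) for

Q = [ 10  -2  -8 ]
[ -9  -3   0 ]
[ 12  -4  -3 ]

Expand along column 3:
  + (-8) · |-9 -3; 12 -4| = (-8)·(36 − (-36)) = -576
  + (-3) · |10 -2; -9 -3| = (-3)·(-30 − 18) = 144
Sum: (-576) + (144) = -432

-432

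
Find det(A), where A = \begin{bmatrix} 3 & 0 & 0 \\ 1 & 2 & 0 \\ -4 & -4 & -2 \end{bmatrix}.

The determinant is -12.

A is lower triangular, so det(A) is the product of the diagonal entries:
det = (3) · (2) · (-2) = -12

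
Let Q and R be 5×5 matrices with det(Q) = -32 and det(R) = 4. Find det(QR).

-128

det(QR) = det(Q)·det(R) = (-32)·(4) = -128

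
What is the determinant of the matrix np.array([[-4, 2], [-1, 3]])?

The determinant is -10.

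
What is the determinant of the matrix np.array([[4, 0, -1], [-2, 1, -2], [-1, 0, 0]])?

Expand along row 3:
  + (-1) · |0 -1; 1 -2| = (-1)·(0 − (-1)) = -1

-1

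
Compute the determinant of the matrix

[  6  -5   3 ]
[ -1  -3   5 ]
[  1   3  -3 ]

Expand along row 1:
  + 6 · |-3 5; 3 -3| = 6·(9 − 15) = -36
  − (-5) · |-1 5; 1 -3| = −(-5)·(3 − 5) = -10
  + 3 · |-1 -3; 1 3| = 3·(-3 − (-3)) = 0
Sum: (-36) + (-10) + (0) = -46

The determinant is -46.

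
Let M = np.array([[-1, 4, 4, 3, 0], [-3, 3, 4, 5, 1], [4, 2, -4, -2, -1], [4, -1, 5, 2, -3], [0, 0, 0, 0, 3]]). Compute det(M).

-1206

Expand along row 5 (it has 4 zeros):
  + (3) · M_55   where M_55 = det([-1 4 4 3; -3 3 4 5; 4 2 -4 -2; 4 -1 5 2]) = -402
det = (+1)·(3)·(-402) = -1206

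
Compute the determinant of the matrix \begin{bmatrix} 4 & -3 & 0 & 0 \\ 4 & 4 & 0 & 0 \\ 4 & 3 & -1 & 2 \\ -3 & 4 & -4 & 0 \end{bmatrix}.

The matrix is block lower-triangular with a 2×2 block and a 2×2 block on the diagonal, so its determinant equals the product of the determinants of the diagonal blocks.
det of the 2×2 block = 28
det of the 2×2 block = 8
det = (28)·(8) = 224

224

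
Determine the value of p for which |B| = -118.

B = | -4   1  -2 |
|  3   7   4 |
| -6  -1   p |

p = 0

Expanding along the row containing p, det(B) is linear in p: det(B) = (-31)·p + (-118).
Set (-31)·p + (-118) = -118  ⇒  (-31)·p = 0  ⇒  p = 0.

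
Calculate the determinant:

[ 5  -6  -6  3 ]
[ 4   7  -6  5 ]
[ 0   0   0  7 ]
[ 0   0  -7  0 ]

The matrix is block upper-triangular with a 2×2 block and a 2×2 block on the diagonal, so its determinant equals the product of the determinants of the diagonal blocks.
det of the 2×2 block = 59
det of the 2×2 block = 49
det = (59)·(49) = 2891

2891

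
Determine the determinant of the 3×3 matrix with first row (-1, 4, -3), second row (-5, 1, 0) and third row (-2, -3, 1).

Expand along row 2:
  − (-5) · |4 -3; -3 1| = −(-5)·(4 − 9) = -25
  + 1 · |-1 -3; -2 1| = 1·(-1 − 6) = -7
Sum: (-25) + (-7) = -32

-32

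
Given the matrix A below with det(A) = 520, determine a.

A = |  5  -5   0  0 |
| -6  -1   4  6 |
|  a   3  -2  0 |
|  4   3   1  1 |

0

Expanding along the row containing a, det(A) is linear in a: det(A) = (10)·a + (520).
Set (10)·a + (520) = 520  ⇒  (10)·a = 0  ⇒  a = 0.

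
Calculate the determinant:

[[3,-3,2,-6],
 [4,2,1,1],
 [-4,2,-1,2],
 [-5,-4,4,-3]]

271

Expand along row 1:
  + (3) · M_11   where M_11 = det([2 1 1; 2 -1 2; -4 4 -3]) = -8
  − (-3) · M_12   where M_12 = det([4 1 1; -4 -1 2; -5 4 -3]) = -63
  + (2) · M_13   where M_13 = det([4 2 1; -4 2 2; -5 -4 -3]) = -10
  − (-6) · M_14   where M_14 = det([4 2 1; -4 2 -1; -5 -4 4]) = 84
det = (+1)·(3)·(-8) + (-1)·(-3)·(-63) + (+1)·(2)·(-10) + (-1)·(-6)·(84) = 271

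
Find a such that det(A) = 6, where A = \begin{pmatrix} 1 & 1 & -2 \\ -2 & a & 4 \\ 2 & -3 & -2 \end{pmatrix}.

1

Expanding along the row containing a, det(A) is linear in a: det(A) = (2)·a + (4).
Set (2)·a + (4) = 6  ⇒  (2)·a = 2  ⇒  a = 1.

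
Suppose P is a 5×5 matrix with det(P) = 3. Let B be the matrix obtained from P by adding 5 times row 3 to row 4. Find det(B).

Adding a multiple of one row to another leaves the determinant unchanged.
det(B) = (1)·(3) = 3

The determinant is 3.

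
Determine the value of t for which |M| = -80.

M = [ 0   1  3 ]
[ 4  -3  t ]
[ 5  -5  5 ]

-9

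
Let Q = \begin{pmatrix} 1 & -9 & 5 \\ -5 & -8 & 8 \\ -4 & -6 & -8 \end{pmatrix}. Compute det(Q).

Expand along column 1:
  + 1 · |-8 8; -6 -8| = 1·(64 − (-48)) = 112
  − (-5) · |-9 5; -6 -8| = −(-5)·(72 − (-30)) = 510
  + (-4) · |-9 5; -8 8| = (-4)·(-72 − (-40)) = 128
Sum: (112) + (510) + (128) = 750

|Q| = 750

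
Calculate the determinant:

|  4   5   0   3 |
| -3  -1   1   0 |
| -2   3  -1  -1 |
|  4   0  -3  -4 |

44

Expand along row 1 (it has 1 zero):
  + (4) · M_11   where M_11 = det([-1 1 0; 3 -1 -1; 0 -3 -4]) = 11
  − (5) · M_12   where M_12 = det([-3 1 0; -2 -1 -1; 4 -3 -4]) = -15
  − (3) · M_14   where M_14 = det([-3 -1 1; -2 3 -1; 4 0 -3]) = 25
det = (+1)·(4)·(11) + (-1)·(5)·(-15) + (-1)·(3)·(25) = 44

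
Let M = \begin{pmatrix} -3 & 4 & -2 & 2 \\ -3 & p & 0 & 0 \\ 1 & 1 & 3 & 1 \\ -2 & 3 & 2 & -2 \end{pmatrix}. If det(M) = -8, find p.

p = 4

Expanding along the column containing p, det(M) is linear in p: det(M) = (40)·p + (-168).
Set (40)·p + (-168) = -8  ⇒  (40)·p = 160  ⇒  p = 4.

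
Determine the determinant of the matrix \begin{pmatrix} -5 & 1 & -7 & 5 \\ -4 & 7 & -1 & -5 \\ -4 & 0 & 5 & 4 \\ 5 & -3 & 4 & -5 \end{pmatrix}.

The determinant is 1062.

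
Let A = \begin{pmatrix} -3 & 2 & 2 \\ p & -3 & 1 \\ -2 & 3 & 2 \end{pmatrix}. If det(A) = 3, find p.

-4

Expanding along the column containing p, det(A) is linear in p: det(A) = (2)·p + (11).
Set (2)·p + (11) = 3  ⇒  (2)·p = -8  ⇒  p = -4.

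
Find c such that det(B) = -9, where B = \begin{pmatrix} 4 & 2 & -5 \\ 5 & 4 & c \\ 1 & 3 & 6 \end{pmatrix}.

c = -1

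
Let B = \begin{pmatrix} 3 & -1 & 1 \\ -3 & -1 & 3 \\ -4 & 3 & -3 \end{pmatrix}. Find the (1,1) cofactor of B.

Delete row 1 and column 1; the remaining 2×2 submatrix is [-1 3; 3 -3].
Its determinant is (-1)·(-3) − 3·3 = -6.
The cofactor carries sign (−1)^(1+1) = +1, so C_{1,1} = +(-6) = -6.

-6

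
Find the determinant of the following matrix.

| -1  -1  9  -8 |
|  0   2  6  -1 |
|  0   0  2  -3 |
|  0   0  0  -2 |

The matrix is upper triangular, so the determinant is the product of the diagonal entries:
det = (-1) · (2) · (2) · (-2) = 8

The determinant is 8.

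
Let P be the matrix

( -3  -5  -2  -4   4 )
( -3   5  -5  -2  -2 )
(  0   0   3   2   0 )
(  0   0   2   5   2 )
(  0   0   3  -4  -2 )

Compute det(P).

P is block upper-triangular with a 2×2 block and a 3×3 block on the diagonal, so its determinant equals the product of the determinants of the diagonal blocks.
det of the 2×2 block = -30
det of the 3×3 block = 14
det = (-30)·(14) = -420

-420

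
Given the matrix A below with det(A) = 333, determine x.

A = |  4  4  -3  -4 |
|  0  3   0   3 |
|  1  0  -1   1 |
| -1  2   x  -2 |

-8

Expanding along the row containing x, det(A) is linear in x: det(A) = (-36)·x + (45).
Set (-36)·x + (45) = 333  ⇒  (-36)·x = 288  ⇒  x = -8.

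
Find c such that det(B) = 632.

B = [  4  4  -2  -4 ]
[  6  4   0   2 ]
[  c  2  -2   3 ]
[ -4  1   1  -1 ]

Expanding along the column containing c, det(B) is linear in c: det(B) = (-36)·c + (452).
Set (-36)·c + (452) = 632  ⇒  (-36)·c = 180  ⇒  c = -5.

-5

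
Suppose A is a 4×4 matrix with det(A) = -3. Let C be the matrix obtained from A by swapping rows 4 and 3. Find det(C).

3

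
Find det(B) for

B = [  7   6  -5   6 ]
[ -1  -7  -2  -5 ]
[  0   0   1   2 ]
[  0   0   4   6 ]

det(B) = 86

B is block upper-triangular with a 2×2 block and a 2×2 block on the diagonal, so its determinant equals the product of the determinants of the diagonal blocks.
det of the 2×2 block = -43
det of the 2×2 block = -2
det = (-43)·(-2) = 86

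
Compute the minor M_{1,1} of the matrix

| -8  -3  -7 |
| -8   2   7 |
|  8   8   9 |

-38

Delete row 1 and column 1; the remaining 2×2 submatrix is [2 7; 8 9].
Its determinant is 2·9 − 7·8 = -38.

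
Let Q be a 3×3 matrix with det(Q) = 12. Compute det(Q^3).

1728

det(Q^3) = (det Q)^3 = (12)^3 = 1728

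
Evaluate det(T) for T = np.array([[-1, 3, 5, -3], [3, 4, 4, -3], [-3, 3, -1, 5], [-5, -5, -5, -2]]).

Expand along row 1:
  + (-1) · M_11   where M_11 = det([4 4 -3; 3 -1 5; -5 -5 -2]) = 92
  − (3) · M_12   where M_12 = det([3 4 -3; -3 -1 5; -5 -5 -2]) = -73
  + (5) · M_13   where M_13 = det([3 4 -3; -3 3 5; -5 -5 -2]) = -157
  − (-3) · M_14   where M_14 = det([3 4 4; -3 3 -1; -5 -5 -5]) = 20
det = (+1)·(-1)·(92) + (-1)·(3)·(-73) + (+1)·(5)·(-157) + (-1)·(-3)·(20) = -598

-598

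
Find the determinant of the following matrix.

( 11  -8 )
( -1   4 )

det = 11·4 − (-8)·(-1) = 44 − 8 = 36

The determinant is 36.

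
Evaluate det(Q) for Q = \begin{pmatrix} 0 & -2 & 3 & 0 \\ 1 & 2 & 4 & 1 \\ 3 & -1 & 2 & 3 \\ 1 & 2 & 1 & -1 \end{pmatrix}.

|Q| = 82

Expand along row 1 (it has 2 zeros):
  − (-2) · M_12   where M_12 = det([1 4 1; 3 2 3; 1 1 -1]) = 20
  + (3) · M_13   where M_13 = det([1 2 1; 3 -1 3; 1 2 -1]) = 14
det = (-1)·(-2)·(20) + (+1)·(3)·(14) = 82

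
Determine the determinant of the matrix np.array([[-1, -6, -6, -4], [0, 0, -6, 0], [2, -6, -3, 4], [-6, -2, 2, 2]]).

1992

Expand along row 2 (it has 3 zeros):
  − (-6) · M_23   where M_23 = det([-1 -6 -4; 2 -6 4; -6 -2 2]) = 332
det = (-1)·(-6)·(332) = 1992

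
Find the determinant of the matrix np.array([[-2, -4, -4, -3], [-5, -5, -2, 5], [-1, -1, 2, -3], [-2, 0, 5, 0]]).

64

Expand along row 4 (it has 2 zeros):
  − (-2) · M_41   where M_41 = det([-4 -4 -3; -5 -2 5; -1 2 -3]) = 132
  − (5) · M_43   where M_43 = det([-2 -4 -3; -5 -5 5; -1 -1 -3]) = 40
det = (-1)·(-2)·(132) + (-1)·(5)·(40) = 64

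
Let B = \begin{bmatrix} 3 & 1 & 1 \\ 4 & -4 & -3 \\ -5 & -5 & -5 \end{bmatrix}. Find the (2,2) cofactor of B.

-10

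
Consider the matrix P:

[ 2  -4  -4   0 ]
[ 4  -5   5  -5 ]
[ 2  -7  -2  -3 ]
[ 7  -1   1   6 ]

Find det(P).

Expand along row 1 (it has 1 zero):
  + (2) · M_11   where M_11 = det([-5 5 -5; -7 -2 -3; -1 1 6]) = 315
  − (-4) · M_12   where M_12 = det([4 5 -5; 2 -2 -3; 7 1 6]) = -281
  + (-4) · M_13   where M_13 = det([4 -5 -5; 2 -7 -3; 7 -1 6]) = -250
det = (+1)·(2)·(315) + (-1)·(-4)·(-281) + (+1)·(-4)·(-250) = 506

det(P) = 506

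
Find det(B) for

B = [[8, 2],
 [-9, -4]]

|B| = -14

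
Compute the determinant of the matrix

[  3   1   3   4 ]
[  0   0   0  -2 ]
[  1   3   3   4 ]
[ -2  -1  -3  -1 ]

Expand along row 2 (it has 3 zeros):
  + (-2) · M_24   where M_24 = det([3 1 3; 1 3 3; -2 -1 -3]) = -6
det = (+1)·(-2)·(-6) = 12

The determinant is 12.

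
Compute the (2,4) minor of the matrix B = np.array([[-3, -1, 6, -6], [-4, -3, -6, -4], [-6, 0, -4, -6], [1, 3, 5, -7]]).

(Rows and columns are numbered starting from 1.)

-170

Delete row 2 and column 4; the remaining 3×3 submatrix is [-3 -1 6; -6 0 -4; 1 3 5].
Its determinant is -170.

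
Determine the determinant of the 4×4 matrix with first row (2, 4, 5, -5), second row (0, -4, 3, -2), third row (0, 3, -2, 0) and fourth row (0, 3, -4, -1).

The determinant is 26.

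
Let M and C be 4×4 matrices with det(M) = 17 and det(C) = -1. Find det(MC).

det(MC) = det(M)·det(C) = (17)·(-1) = -17

-17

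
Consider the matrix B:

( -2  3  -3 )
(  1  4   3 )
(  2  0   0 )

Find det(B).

Expand along row 3:
  + 2 · |3 -3; 4 3| = 2·(9 − (-12)) = 42

det(B) = 42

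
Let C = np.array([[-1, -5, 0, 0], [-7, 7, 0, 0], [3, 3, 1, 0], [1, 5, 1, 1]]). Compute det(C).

-42

C is block lower-triangular with a 2×2 block and a 2×2 block on the diagonal, so its determinant equals the product of the determinants of the diagonal blocks.
det of the 2×2 block = -42
det of the 2×2 block = 1
det = (-42)·(1) = -42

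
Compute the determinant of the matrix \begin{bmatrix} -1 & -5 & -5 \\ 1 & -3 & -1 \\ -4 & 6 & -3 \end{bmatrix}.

Expand along column 1:
  + (-1) · |-3 -1; 6 -3| = (-1)·(9 − (-6)) = -15
  − 1 · |-5 -5; 6 -3| = −1·(15 − (-30)) = -45
  + (-4) · |-5 -5; -3 -1| = (-4)·(5 − 15) = 40
Sum: (-15) + (-45) + (40) = -20

The determinant is -20.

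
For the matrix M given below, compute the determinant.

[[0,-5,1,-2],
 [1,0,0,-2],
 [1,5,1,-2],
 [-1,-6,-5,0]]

Expand along row 2 (it has 2 zeros):
  − (1) · M_21   where M_21 = det([-5 1 -2; 5 1 -2; -6 -5 0]) = 100
  + (-2) · M_24   where M_24 = det([0 -5 1; 1 5 1; -1 -6 -5]) = -21
det = (-1)·(1)·(100) + (+1)·(-2)·(-21) = -58

The determinant is -58.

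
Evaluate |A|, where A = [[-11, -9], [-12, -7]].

-31

det(A) = (-11)·(-7) − (-9)·(-12) = 77 − 108 = -31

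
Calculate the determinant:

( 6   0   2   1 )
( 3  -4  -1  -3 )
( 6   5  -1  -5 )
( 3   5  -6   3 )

Expand along row 1 (it has 1 zero):
  + (6) · M_11   where M_11 = det([-4 -1 -3; 5 -1 -5; 5 -6 3]) = 247
  + (2) · M_13   where M_13 = det([3 -4 -3; 6 5 -5; 3 5 3]) = 207
  − (1) · M_14   where M_14 = det([3 -4 -1; 6 5 -1; 3 5 -6]) = -222
det = (+1)·(6)·(247) + (+1)·(2)·(207) + (-1)·(1)·(-222) = 2118

2118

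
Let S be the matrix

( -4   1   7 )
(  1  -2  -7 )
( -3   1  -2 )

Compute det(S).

|S| = -56

Expand along row 1:
  + (-4) · |-2 -7; 1 -2| = (-4)·(4 − (-7)) = -44
  − 1 · |1 -7; -3 -2| = −1·(-2 − 21) = 23
  + 7 · |1 -2; -3 1| = 7·(1 − 6) = -35
Sum: (-44) + (23) + (-35) = -56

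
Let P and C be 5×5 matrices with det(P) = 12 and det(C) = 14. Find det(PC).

det(PC) = 168

det(PC) = det(P)·det(C) = (12)·(14) = 168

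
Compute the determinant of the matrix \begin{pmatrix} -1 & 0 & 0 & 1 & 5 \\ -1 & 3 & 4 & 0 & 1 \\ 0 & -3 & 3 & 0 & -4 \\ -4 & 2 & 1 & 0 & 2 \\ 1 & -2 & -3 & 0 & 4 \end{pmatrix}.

Expand along column 4 (it has 4 zeros):
  − (1) · M_14   where M_14 = det([-1 3 4 1; 0 -3 3 -4; -4 2 1 2; 1 -2 -3 4]) = -343
det = (-1)·(1)·(-343) = 343

343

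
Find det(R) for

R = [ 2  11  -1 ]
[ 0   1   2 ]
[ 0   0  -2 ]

R is upper triangular, so det(R) is the product of the diagonal entries:
det = (2) · (1) · (-2) = -4

The determinant is -4.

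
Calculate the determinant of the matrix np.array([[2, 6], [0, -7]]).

det = 2·(-7) − 6·0 = -14 − 0 = -14

The determinant is -14.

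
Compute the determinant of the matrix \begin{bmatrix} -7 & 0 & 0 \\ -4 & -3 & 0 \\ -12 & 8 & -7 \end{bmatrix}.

The matrix is lower triangular, so the determinant is the product of the diagonal entries:
det = (-7) · (-3) · (-7) = -147

-147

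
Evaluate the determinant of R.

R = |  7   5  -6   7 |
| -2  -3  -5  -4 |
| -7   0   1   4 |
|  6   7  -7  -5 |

-4878

Expand along row 3 (it has 1 zero):
  + (-7) · M_31   where M_31 = det([5 -6 7; -3 -5 -4; 7 -7 -5]) = 635
  + (1) · M_33   where M_33 = det([7 5 7; -2 -3 -4; 6 7 -5]) = 159
  − (4) · M_34   where M_34 = det([7 5 -6; -2 -3 -5; 6 7 -7]) = 148
det = (+1)·(-7)·(635) + (+1)·(1)·(159) + (-1)·(4)·(148) = -4878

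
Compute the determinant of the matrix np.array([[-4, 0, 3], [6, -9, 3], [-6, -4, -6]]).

-498

Expand along column 2:
  + (-9) · |-4 3; -6 -6| = (-9)·(24 − (-18)) = -378
  − (-4) · |-4 3; 6 3| = −(-4)·(-12 − 18) = -120
Sum: (-378) + (-120) = -498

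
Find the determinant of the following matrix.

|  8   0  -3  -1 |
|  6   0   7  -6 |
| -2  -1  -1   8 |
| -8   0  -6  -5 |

Expand along column 2 (it has 3 zeros):
  − (-1) · M_32   where M_32 = det([8 -3 -1; 6 7 -6; -8 -6 -5]) = -822
det = (-1)·(-1)·(-822) = -822

-822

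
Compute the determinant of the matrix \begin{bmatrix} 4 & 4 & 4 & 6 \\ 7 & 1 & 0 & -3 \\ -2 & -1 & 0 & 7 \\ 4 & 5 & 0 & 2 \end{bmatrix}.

Expand along column 3 (it has 3 zeros):
  + (4) · M_13   where M_13 = det([7 1 -3; -2 -1 7; 4 5 2]) = -209
det = (+1)·(4)·(-209) = -836

-836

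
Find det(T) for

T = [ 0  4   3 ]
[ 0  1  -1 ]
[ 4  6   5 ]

Expand along column 1:
  + 4 · |4 3; 1 -1| = 4·(-4 − 3) = -28

The determinant is -28.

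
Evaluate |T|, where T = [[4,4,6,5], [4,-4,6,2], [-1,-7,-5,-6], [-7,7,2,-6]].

|T| = -1280

Expand along row 1:
  + (4) · M_11   where M_11 = det([-4 6 2; -7 -5 -6; 7 2 -6]) = -630
  − (4) · M_12   where M_12 = det([4 6 2; -1 -5 -6; -7 2 -6]) = 310
  + (6) · M_13   where M_13 = det([4 -4 2; -1 -7 -6; -7 7 -6]) = 80
  − (5) · M_14   where M_14 = det([4 -4 6; -1 -7 -5; -7 7 2]) = -400
det = (+1)·(4)·(-630) + (-1)·(4)·(310) + (+1)·(6)·(80) + (-1)·(5)·(-400) = -1280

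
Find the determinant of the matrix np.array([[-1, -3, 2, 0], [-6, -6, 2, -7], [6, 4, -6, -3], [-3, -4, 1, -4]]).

38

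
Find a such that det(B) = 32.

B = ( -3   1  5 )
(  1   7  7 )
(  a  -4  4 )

-8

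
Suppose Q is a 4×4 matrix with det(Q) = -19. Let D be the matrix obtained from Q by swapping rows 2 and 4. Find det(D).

Swapping two rows multiplies the determinant by −1.
det(D) = (-1)·(-19) = 19

det(D) = 19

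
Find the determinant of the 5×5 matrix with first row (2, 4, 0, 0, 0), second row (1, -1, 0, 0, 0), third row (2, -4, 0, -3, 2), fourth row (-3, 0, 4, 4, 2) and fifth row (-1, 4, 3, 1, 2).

60

The matrix is block lower-triangular with a 2×2 block and a 3×3 block on the diagonal, so its determinant equals the product of the determinants of the diagonal blocks.
det of the 2×2 block = -6
det of the 3×3 block = -10
det = (-6)·(-10) = 60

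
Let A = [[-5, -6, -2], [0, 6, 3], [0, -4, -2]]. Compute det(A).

det(A) = 0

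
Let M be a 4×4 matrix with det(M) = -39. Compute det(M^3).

det(M^3) = (det M)^3 = (-39)^3 = -59319

-59319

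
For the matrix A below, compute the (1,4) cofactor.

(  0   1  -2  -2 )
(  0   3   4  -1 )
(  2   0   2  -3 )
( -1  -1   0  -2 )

14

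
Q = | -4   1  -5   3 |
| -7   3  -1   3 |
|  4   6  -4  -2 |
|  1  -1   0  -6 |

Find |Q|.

-1498

Expand along row 4 (it has 1 zero):
  − (1) · M_41   where M_41 = det([1 -5 3; 3 -1 3; 6 -4 -2]) = -124
  + (-1) · M_42   where M_42 = det([-4 -5 3; -7 -1 3; 4 -4 -2]) = 50
  + (-6) · M_44   where M_44 = det([-4 1 -5; -7 3 -1; 4 6 -4]) = 262
det = (-1)·(1)·(-124) + (+1)·(-1)·(50) + (+1)·(-6)·(262) = -1498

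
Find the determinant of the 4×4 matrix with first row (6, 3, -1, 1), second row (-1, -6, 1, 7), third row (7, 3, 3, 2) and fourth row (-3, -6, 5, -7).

Expand along row 1:
  + (6) · M_11   where M_11 = det([-6 1 7; 3 3 2; -6 5 -7]) = 426
  − (3) · M_12   where M_12 = det([-1 1 7; 7 3 2; -3 5 -7]) = 382
  + (-1) · M_13   where M_13 = det([-1 -6 7; 7 3 2; -3 -6 -7]) = -480
  − (1) · M_14   where M_14 = det([-1 -6 1; 7 3 3; -3 -6 5]) = 198
det = (+1)·(6)·(426) + (-1)·(3)·(382) + (+1)·(-1)·(-480) + (-1)·(1)·(198) = 1692

1692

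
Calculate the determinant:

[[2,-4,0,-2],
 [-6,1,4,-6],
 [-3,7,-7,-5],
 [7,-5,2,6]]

Expand along row 1 (it has 1 zero):
  + (2) · M_11   where M_11 = det([1 4 -6; 7 -7 -5; -5 2 6]) = 26
  − (-4) · M_12   where M_12 = det([-6 4 -6; -3 -7 -5; 7 2 6]) = -134
  − (-2) · M_14   where M_14 = det([-6 1 4; -3 7 -7; 7 -5 2]) = -53
det = (+1)·(2)·(26) + (-1)·(-4)·(-134) + (-1)·(-2)·(-53) = -590

-590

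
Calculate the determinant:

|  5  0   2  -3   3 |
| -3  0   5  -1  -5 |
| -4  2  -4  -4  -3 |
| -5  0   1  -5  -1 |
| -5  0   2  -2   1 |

1796

Expand along column 2 (it has 4 zeros):
  − (2) · M_32   where M_32 = det([5 2 -3 3; -3 5 -1 -5; -5 1 -5 -1; -5 2 -2 1]) = -898
det = (-1)·(2)·(-898) = 1796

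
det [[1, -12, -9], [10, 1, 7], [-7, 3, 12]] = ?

1686

Expand along row 1:
  + 1 · |1 7; 3 12| = 1·(12 − 21) = -9
  − (-12) · |10 7; -7 12| = −(-12)·(120 − (-49)) = 2028
  + (-9) · |10 1; -7 3| = (-9)·(30 − (-7)) = -333
Sum: (-9) + (2028) + (-333) = 1686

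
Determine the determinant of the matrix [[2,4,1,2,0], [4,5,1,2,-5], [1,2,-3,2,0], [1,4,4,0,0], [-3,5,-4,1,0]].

The determinant is 230.

Expand along column 5 (it has 4 zeros):
  − (-5) · M_25   where M_25 = det([2 4 1 2; 1 2 -3 2; 1 4 4 0; -3 5 -4 1]) = 46
det = (-1)·(-5)·(46) = 230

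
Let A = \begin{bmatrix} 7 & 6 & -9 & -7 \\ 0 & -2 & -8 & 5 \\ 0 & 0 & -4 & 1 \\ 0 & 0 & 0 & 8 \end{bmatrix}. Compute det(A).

A is upper triangular, so det(A) is the product of the diagonal entries:
det = (7) · (-2) · (-4) · (8) = 448

448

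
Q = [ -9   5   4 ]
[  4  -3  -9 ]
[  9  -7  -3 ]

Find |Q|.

The determinant is 137.

Expand along column 1:
  + (-9) · |-3 -9; -7 -3| = (-9)·(9 − 63) = 486
  − 4 · |5 4; -7 -3| = −4·(-15 − (-28)) = -52
  + 9 · |5 4; -3 -9| = 9·(-45 − (-12)) = -297
Sum: (486) + (-52) + (-297) = 137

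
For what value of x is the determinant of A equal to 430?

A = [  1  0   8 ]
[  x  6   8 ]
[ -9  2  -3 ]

Expanding along the column containing x, det(A) is linear in x: det(A) = (16)·x + (398).
Set (16)·x + (398) = 430  ⇒  (16)·x = 32  ⇒  x = 2.

2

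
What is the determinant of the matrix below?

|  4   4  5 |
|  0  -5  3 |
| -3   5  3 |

Expand along row 2:
  + (-5) · |4 5; -3 3| = (-5)·(12 − (-15)) = -135
  − 3 · |4 4; -3 5| = −3·(20 − (-12)) = -96
Sum: (-135) + (-96) = -231

The determinant is -231.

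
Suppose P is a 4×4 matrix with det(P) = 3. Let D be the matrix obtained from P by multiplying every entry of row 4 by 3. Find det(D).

9

Scaling one row by 3 multiplies the determinant by 3.
det(D) = (3)·(3) = 9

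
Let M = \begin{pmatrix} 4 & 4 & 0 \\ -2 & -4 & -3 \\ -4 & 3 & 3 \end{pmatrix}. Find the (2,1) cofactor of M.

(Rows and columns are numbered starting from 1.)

Delete row 2 and column 1; the remaining 2×2 submatrix is [4 0; 3 3].
Its determinant is 4·3 − 0·3 = 12.
The cofactor carries sign (−1)^(2+1) = −1, so C_{2,1} = −(12) = -12.

-12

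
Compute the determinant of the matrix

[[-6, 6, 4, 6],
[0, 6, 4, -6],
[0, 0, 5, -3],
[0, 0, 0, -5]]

The matrix is upper triangular, so the determinant is the product of the diagonal entries:
det = (-6) · (6) · (5) · (-5) = 900

900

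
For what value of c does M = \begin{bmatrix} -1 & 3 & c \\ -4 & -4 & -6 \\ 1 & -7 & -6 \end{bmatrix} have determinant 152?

7

Expanding along the row containing c, det(M) is linear in c: det(M) = (32)·c + (-72).
Set (32)·c + (-72) = 152  ⇒  (32)·c = 224  ⇒  c = 7.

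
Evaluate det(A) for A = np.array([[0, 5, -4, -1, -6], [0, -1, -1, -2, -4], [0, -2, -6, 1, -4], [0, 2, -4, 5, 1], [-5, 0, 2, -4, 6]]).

The determinant is -1235.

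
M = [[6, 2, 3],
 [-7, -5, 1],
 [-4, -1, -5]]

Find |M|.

Expand along column 1:
  + 6 · |-5 1; -1 -5| = 6·(25 − (-1)) = 156
  − (-7) · |2 3; -1 -5| = −(-7)·(-10 − (-3)) = -49
  + (-4) · |2 3; -5 1| = (-4)·(2 − (-15)) = -68
Sum: (156) + (-49) + (-68) = 39

The determinant is 39.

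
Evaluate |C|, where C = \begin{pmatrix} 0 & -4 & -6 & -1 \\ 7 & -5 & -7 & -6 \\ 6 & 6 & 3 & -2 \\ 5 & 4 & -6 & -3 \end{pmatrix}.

Expand along row 1 (it has 1 zero):
  − (-4) · M_12   where M_12 = det([7 -7 -6; 6 3 -2; 5 -6 -3]) = 103
  + (-6) · M_13   where M_13 = det([7 -5 -6; 6 6 -2; 5 4 -3]) = -74
  − (-1) · M_14   where M_14 = det([7 -5 -7; 6 6 3; 5 4 -6]) = -549
det = (-1)·(-4)·(103) + (+1)·(-6)·(-74) + (-1)·(-1)·(-549) = 307

307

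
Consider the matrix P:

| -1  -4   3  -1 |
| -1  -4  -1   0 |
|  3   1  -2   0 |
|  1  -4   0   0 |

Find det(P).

29

Expand along column 4 (it has 3 zeros):
  − (-1) · M_14   where M_14 = det([-1 -4 -1; 3 1 -2; 1 -4 0]) = 29
det = (-1)·(-1)·(29) = 29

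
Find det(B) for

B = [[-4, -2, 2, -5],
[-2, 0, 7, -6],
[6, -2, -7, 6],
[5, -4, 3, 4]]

-782

Expand along row 2 (it has 1 zero):
  − (-2) · M_21   where M_21 = det([-2 2 -5; -2 -7 6; -4 3 4]) = 230
  − (7) · M_23   where M_23 = det([-4 -2 -5; 6 -2 6; 5 -4 4]) = -6
  + (-6) · M_24   where M_24 = det([-4 -2 2; 6 -2 -7; 5 -4 3]) = 214
det = (-1)·(-2)·(230) + (-1)·(7)·(-6) + (+1)·(-6)·(214) = -782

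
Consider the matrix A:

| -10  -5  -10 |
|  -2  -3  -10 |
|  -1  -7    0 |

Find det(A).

Expand along row 3:
  + (-1) · |-5 -10; -3 -10| = (-1)·(50 − 30) = -20
  − (-7) · |-10 -10; -2 -10| = −(-7)·(100 − 20) = 560
Sum: (-20) + (560) = 540

540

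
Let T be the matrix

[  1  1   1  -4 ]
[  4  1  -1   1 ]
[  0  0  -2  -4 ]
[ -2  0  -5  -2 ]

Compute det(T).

Expand along row 3 (it has 2 zeros):
  + (-2) · M_33   where M_33 = det([1 1 -4; 4 1 1; -2 0 -2]) = -4
  − (-4) · M_34   where M_34 = det([1 1 1; 4 1 -1; -2 0 -5]) = 19
det = (+1)·(-2)·(-4) + (-1)·(-4)·(19) = 84

|T| = 84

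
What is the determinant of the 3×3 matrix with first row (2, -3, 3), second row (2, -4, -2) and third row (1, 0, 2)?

Expand along row 3:
  + 1 · |-3 3; -4 -2| = 1·(6 − (-12)) = 18
  + 2 · |2 -3; 2 -4| = 2·(-8 − (-6)) = -4
Sum: (18) + (-4) = 14

14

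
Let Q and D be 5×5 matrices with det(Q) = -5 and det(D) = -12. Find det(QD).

det(QD) = det(Q)·det(D) = (-5)·(-12) = 60

60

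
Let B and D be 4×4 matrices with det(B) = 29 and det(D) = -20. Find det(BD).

-580

det(BD) = det(B)·det(D) = (29)·(-20) = -580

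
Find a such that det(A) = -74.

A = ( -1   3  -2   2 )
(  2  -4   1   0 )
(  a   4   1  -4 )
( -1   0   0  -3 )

a = -8

Expanding along the column containing a, det(A) is linear in a: det(A) = (15)·a + (46).
Set (15)·a + (46) = -74  ⇒  (15)·a = -120  ⇒  a = -8.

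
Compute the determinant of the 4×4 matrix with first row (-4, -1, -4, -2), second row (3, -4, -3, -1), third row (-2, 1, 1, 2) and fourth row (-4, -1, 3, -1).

-273

Expand along row 1:
  + (-4) · M_11   where M_11 = det([-4 -3 -1; 1 1 2; -1 3 -1]) = 27
  − (-1) · M_12   where M_12 = det([3 -3 -1; -2 1 2; -4 3 -1]) = 11
  + (-4) · M_13   where M_13 = det([3 -4 -1; -2 1 2; -4 -1 -1]) = 37
  − (-2) · M_14   where M_14 = det([3 -4 -3; -2 1 1; -4 -1 3]) = -14
det = (+1)·(-4)·(27) + (-1)·(-1)·(11) + (+1)·(-4)·(37) + (-1)·(-2)·(-14) = -273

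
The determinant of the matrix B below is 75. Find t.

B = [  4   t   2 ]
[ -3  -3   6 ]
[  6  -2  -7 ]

Expanding along the row containing t, det(B) is linear in t: det(B) = (15)·t + (180).
Set (15)·t + (180) = 75  ⇒  (15)·t = -105  ⇒  t = -7.

-7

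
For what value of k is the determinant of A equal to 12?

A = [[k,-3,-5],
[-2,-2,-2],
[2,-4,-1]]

-9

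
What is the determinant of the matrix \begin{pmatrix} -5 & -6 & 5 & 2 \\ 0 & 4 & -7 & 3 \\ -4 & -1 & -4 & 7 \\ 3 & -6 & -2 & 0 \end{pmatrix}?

Expand along row 2 (it has 1 zero):
  + (4) · M_22   where M_22 = det([-5 5 2; -4 -4 7; 3 -2 0]) = 75
  − (-7) · M_23   where M_23 = det([-5 -6 2; -4 -1 7; 3 -6 0]) = -282
  + (3) · M_24   where M_24 = det([-5 -6 5; -4 -1 -4; 3 -6 -2]) = 365
det = (+1)·(4)·(75) + (-1)·(-7)·(-282) + (+1)·(3)·(365) = -579

-579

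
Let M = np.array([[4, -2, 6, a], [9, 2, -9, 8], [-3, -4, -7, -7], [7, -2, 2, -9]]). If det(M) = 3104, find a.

-5

Expanding along the row containing a, det(M) is linear in a: det(M) = (590)·a + (6054).
Set (590)·a + (6054) = 3104  ⇒  (590)·a = -2950  ⇒  a = -5.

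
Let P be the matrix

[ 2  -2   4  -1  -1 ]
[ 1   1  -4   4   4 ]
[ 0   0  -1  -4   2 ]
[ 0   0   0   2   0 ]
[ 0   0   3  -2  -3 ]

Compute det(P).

The determinant is -24.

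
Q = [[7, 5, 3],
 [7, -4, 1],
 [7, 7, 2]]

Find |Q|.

Expand along row 1:
  + 7 · |-4 1; 7 2| = 7·(-8 − 7) = -105
  − 5 · |7 1; 7 2| = −5·(14 − 7) = -35
  + 3 · |7 -4; 7 7| = 3·(49 − (-28)) = 231
Sum: (-105) + (-35) + (231) = 91

The determinant is 91.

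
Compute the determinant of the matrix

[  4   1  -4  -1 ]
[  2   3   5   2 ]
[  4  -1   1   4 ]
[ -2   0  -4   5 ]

942

Expand along row 4 (it has 1 zero):
  − (-2) · M_41   where M_41 = det([1 -4 -1; 3 5 2; -1 1 4]) = 66
  − (-4) · M_43   where M_43 = det([4 1 -1; 2 3 2; 4 -1 4]) = 70
  + (5) · M_44   where M_44 = det([4 1 -4; 2 3 5; 4 -1 1]) = 106
det = (-1)·(-2)·(66) + (-1)·(-4)·(70) + (+1)·(5)·(106) = 942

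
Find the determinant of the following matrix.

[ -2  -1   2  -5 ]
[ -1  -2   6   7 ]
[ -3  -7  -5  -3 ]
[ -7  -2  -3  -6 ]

-2114

Expand along row 1:
  + (-2) · M_11   where M_11 = det([-2 6 7; -7 -5 -3; -2 -3 -6]) = -181
  − (-1) · M_12   where M_12 = det([-1 6 7; -3 -5 -3; -7 -3 -6]) = -185
  + (2) · M_13   where M_13 = det([-1 -2 7; -3 -7 -3; -7 -2 -6]) = -343
  − (-5) · M_14   where M_14 = det([-1 -2 6; -3 -7 -5; -7 -2 -3]) = -321
det = (+1)·(-2)·(-181) + (-1)·(-1)·(-185) + (+1)·(2)·(-343) + (-1)·(-5)·(-321) = -2114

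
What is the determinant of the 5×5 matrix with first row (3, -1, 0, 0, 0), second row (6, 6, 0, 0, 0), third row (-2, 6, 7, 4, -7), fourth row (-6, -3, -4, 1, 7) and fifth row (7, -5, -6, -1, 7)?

-672

The matrix is block lower-triangular with a 2×2 block and a 3×3 block on the diagonal, so its determinant equals the product of the determinants of the diagonal blocks.
det of the 2×2 block = 24
det of the 3×3 block = -28
det = (24)·(-28) = -672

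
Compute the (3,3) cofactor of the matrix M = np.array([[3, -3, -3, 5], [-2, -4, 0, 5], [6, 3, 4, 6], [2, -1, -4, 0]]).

35

Delete row 3 and column 3; the remaining 3×3 submatrix is [3 -3 5; -2 -4 5; 2 -1 0].
Its determinant is 35.
The cofactor carries sign (−1)^(3+3) = +1, so C_{3,3} = +(35) = 35.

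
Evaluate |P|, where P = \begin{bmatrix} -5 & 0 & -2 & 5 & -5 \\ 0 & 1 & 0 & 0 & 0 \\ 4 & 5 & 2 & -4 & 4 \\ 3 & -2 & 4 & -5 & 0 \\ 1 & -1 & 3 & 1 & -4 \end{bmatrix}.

Expand along row 2 (it has 4 zeros):
  + (1) · M_22   where M_22 = det([-5 -2 5 -5; 4 2 -4 4; 3 4 -5 0; 1 3 1 -4]) = -32
det = (+1)·(1)·(-32) = -32

The determinant is -32.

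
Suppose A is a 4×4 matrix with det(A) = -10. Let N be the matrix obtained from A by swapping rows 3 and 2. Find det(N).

The determinant is 10.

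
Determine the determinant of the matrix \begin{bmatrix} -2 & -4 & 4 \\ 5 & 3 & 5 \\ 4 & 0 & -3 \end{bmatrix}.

-170

Expand along column 2:
  − (-4) · |5 5; 4 -3| = −(-4)·(-15 − 20) = -140
  + 3 · |-2 4; 4 -3| = 3·(6 − 16) = -30
Sum: (-140) + (-30) = -170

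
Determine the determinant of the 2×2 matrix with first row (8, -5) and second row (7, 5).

The determinant is 75.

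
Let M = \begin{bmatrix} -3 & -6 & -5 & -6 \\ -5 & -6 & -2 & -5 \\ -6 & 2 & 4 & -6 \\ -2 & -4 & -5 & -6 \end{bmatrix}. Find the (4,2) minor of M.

Delete row 4 and column 2; the remaining 3×3 submatrix is [-3 -5 -6; -5 -2 -5; -6 4 -6].
Its determinant is 96.

The minor is 96.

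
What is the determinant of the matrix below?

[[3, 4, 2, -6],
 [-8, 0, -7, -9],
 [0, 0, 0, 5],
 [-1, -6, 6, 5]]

Expand along row 3 (it has 3 zeros):
  − (5) · M_34   where M_34 = det([3 4 2; -8 0 -7; -1 -6 6]) = 190
det = (-1)·(5)·(190) = -950

-950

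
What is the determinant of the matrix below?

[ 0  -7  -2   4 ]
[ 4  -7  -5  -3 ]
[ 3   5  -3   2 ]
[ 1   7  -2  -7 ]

Expand along row 1 (it has 1 zero):
  − (-7) · M_12   where M_12 = det([4 -5 -3; 3 -3 2; 1 -2 -7]) = -6
  + (-2) · M_13   where M_13 = det([4 -7 -3; 3 5 2; 1 7 -7]) = -405
  − (4) · M_14   where M_14 = det([4 -7 -5; 3 5 -3; 1 7 -2]) = -57
det = (-1)·(-7)·(-6) + (+1)·(-2)·(-405) + (-1)·(4)·(-57) = 996

996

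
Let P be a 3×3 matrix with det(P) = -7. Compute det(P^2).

The determinant is 49.

det(P^2) = (det P)^2 = (-7)^2 = 49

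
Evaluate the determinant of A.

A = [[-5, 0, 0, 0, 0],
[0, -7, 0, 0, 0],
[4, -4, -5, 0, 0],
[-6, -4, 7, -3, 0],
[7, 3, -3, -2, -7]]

A is lower triangular, so det(A) is the product of the diagonal entries:
det = (-5) · (-7) · (-5) · (-3) · (-7) = -3675

det(A) = -3675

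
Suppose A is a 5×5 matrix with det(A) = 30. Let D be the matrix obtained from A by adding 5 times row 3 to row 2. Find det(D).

|D| = 30

Adding a multiple of one row to another leaves the determinant unchanged.
det(D) = (1)·(30) = 30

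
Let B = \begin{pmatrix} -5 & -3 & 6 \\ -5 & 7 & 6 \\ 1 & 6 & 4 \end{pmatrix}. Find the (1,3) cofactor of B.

Delete row 1 and column 3; the remaining 2×2 submatrix is [-5 7; 1 6].
Its determinant is (-5)·6 − 7·1 = -37.
The cofactor carries sign (−1)^(1+3) = +1, so C_{1,3} = +(-37) = -37.

-37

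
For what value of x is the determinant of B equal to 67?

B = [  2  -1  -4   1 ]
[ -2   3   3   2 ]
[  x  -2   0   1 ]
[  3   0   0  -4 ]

Expanding along the column containing x, det(B) is linear in x: det(B) = (-36)·x + (-77).
Set (-36)·x + (-77) = 67  ⇒  (-36)·x = 144  ⇒  x = -4.

-4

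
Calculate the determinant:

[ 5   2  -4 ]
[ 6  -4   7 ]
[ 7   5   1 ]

-341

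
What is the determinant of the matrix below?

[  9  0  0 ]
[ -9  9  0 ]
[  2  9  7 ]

The determinant is 567.

The matrix is lower triangular, so the determinant is the product of the diagonal entries:
det = (9) · (9) · (7) = 567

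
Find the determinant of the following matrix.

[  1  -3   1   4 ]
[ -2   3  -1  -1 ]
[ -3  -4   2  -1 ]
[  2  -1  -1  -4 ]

78

Expand along row 1:
  + (1) · M_11   where M_11 = det([3 -1 -1; -4 2 -1; -1 -1 -4]) = -18
  − (-3) · M_12   where M_12 = det([-2 -1 -1; -3 2 -1; 2 -1 -4]) = 33
  + (1) · M_13   where M_13 = det([-2 3 -1; -3 -4 -1; 2 -1 -4]) = -83
  − (4) · M_14   where M_14 = det([-2 3 -1; -3 -4 2; 2 -1 -1]) = -20
det = (+1)·(1)·(-18) + (-1)·(-3)·(33) + (+1)·(1)·(-83) + (-1)·(4)·(-20) = 78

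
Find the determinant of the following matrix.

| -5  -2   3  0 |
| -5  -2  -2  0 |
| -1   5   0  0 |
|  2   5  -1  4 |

Expand along column 4 (it has 3 zeros):
  + (4) · M_44   where M_44 = det([-5 -2 3; -5 -2 -2; -1 5 0]) = -135
det = (+1)·(4)·(-135) = -540

The determinant is -540.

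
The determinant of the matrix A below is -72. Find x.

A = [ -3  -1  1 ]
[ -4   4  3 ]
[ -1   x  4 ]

-3

Expanding along the row containing x, det(A) is linear in x: det(A) = (5)·x + (-57).
Set (5)·x + (-57) = -72  ⇒  (5)·x = -15  ⇒  x = -3.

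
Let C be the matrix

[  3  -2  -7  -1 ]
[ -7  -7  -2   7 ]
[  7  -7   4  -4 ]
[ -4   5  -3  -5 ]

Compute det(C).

|C| = 5992

Expand along row 1:
  + (3) · M_11   where M_11 = det([-7 -2 7; -7 4 -4; 5 -3 -5]) = 341
  − (-2) · M_12   where M_12 = det([-7 -2 7; 7 4 -4; -4 -3 -5]) = 87
  + (-7) · M_13   where M_13 = det([-7 -7 7; 7 -7 -4; -4 5 -5]) = -693
  − (-1) · M_14   where M_14 = det([-7 -7 -2; 7 -7 4; -4 5 -3]) = -56
det = (+1)·(3)·(341) + (-1)·(-2)·(87) + (+1)·(-7)·(-693) + (-1)·(-1)·(-56) = 5992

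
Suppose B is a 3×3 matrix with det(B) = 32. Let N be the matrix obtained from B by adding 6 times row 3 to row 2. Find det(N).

32

Adding a multiple of one row to another leaves the determinant unchanged.
det(N) = (1)·(32) = 32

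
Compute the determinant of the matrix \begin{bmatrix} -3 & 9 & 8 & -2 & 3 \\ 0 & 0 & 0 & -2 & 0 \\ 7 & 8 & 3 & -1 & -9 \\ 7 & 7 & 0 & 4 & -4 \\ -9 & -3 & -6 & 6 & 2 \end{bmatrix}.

The determinant is 10064.

Expand along row 2 (it has 4 zeros):
  + (-2) · M_24   where M_24 = det([-3 9 8 3; 7 8 3 -9; 7 7 0 -4; -9 -3 -6 2]) = -5032
det = (+1)·(-2)·(-5032) = 10064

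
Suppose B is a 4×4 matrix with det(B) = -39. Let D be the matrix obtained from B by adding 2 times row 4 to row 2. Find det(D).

Adding a multiple of one row to another leaves the determinant unchanged.
det(D) = (1)·(-39) = -39

-39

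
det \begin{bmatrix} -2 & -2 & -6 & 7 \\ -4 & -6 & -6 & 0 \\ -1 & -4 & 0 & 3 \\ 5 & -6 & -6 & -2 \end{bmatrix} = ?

Expand along row 2 (it has 1 zero):
  − (-4) · M_21   where M_21 = det([-2 -6 7; -4 0 3; -6 -6 -2]) = 288
  + (-6) · M_22   where M_22 = det([-2 -6 7; -1 0 3; 5 -6 -2]) = -72
  − (-6) · M_23   where M_23 = det([-2 -2 7; -1 -4 3; 5 -6 -2]) = 104
det = (-1)·(-4)·(288) + (+1)·(-6)·(-72) + (-1)·(-6)·(104) = 2208

2208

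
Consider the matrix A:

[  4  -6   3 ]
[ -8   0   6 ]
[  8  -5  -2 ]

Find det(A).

Expand along column 2:
  − (-6) · |-8 6; 8 -2| = −(-6)·(16 − 48) = -192
  − (-5) · |4 3; -8 6| = −(-5)·(24 − (-24)) = 240
Sum: (-192) + (240) = 48

det(A) = 48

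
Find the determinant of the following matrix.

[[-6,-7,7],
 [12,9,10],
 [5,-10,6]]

-1925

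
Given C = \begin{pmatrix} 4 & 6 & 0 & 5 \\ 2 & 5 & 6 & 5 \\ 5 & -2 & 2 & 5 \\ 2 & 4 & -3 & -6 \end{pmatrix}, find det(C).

-1869

Expand along row 1 (it has 1 zero):
  + (4) · M_11   where M_11 = det([5 6 5; -2 2 5; 4 -3 -6]) = 53
  − (6) · M_12   where M_12 = det([2 6 5; 5 2 5; 2 -3 -6]) = 151
  − (5) · M_14   where M_14 = det([2 5 6; 5 -2 2; 2 4 -3]) = 235
det = (+1)·(4)·(53) + (-1)·(6)·(151) + (-1)·(5)·(235) = -1869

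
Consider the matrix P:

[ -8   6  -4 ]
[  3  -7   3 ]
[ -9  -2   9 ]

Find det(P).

408

Expand along row 1:
  + (-8) · |-7 3; -2 9| = (-8)·(-63 − (-6)) = 456
  − 6 · |3 3; -9 9| = −6·(27 − (-27)) = -324
  + (-4) · |3 -7; -9 -2| = (-4)·(-6 − 63) = 276
Sum: (456) + (-324) + (276) = 408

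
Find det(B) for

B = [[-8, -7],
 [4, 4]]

-4

det(B) = (-8)·4 − (-7)·4 = -32 − (-28) = -4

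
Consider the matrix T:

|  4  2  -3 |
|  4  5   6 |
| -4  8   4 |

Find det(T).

The determinant is -348.

Expand along column 1:
  + 4 · |5 6; 8 4| = 4·(20 − 48) = -112
  − 4 · |2 -3; 8 4| = −4·(8 − (-24)) = -128
  + (-4) · |2 -3; 5 6| = (-4)·(12 − (-15)) = -108
Sum: (-112) + (-128) + (-108) = -348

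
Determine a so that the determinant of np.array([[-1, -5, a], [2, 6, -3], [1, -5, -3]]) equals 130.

a = -7

Expanding along the row containing a, det(A) is linear in a: det(A) = (-16)·a + (18).
Set (-16)·a + (18) = 130  ⇒  (-16)·a = 112  ⇒  a = -7.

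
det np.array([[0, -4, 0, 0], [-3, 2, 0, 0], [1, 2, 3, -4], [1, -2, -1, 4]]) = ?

-96

The matrix is block lower-triangular with a 2×2 block and a 2×2 block on the diagonal, so its determinant equals the product of the determinants of the diagonal blocks.
det of the 2×2 block = -12
det of the 2×2 block = 8
det = (-12)·(8) = -96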